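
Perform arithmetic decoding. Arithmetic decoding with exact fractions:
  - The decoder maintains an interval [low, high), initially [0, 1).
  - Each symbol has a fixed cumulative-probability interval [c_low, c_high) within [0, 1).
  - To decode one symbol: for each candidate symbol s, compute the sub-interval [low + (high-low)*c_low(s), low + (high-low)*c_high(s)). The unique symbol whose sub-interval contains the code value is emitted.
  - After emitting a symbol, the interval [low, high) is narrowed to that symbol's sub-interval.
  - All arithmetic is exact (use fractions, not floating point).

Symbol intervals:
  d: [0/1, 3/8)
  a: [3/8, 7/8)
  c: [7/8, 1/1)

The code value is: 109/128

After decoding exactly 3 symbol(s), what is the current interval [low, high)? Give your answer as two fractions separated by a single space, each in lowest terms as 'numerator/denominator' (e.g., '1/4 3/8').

Answer: 107/128 111/128

Derivation:
Step 1: interval [0/1, 1/1), width = 1/1 - 0/1 = 1/1
  'd': [0/1 + 1/1*0/1, 0/1 + 1/1*3/8) = [0/1, 3/8)
  'a': [0/1 + 1/1*3/8, 0/1 + 1/1*7/8) = [3/8, 7/8) <- contains code 109/128
  'c': [0/1 + 1/1*7/8, 0/1 + 1/1*1/1) = [7/8, 1/1)
  emit 'a', narrow to [3/8, 7/8)
Step 2: interval [3/8, 7/8), width = 7/8 - 3/8 = 1/2
  'd': [3/8 + 1/2*0/1, 3/8 + 1/2*3/8) = [3/8, 9/16)
  'a': [3/8 + 1/2*3/8, 3/8 + 1/2*7/8) = [9/16, 13/16)
  'c': [3/8 + 1/2*7/8, 3/8 + 1/2*1/1) = [13/16, 7/8) <- contains code 109/128
  emit 'c', narrow to [13/16, 7/8)
Step 3: interval [13/16, 7/8), width = 7/8 - 13/16 = 1/16
  'd': [13/16 + 1/16*0/1, 13/16 + 1/16*3/8) = [13/16, 107/128)
  'a': [13/16 + 1/16*3/8, 13/16 + 1/16*7/8) = [107/128, 111/128) <- contains code 109/128
  'c': [13/16 + 1/16*7/8, 13/16 + 1/16*1/1) = [111/128, 7/8)
  emit 'a', narrow to [107/128, 111/128)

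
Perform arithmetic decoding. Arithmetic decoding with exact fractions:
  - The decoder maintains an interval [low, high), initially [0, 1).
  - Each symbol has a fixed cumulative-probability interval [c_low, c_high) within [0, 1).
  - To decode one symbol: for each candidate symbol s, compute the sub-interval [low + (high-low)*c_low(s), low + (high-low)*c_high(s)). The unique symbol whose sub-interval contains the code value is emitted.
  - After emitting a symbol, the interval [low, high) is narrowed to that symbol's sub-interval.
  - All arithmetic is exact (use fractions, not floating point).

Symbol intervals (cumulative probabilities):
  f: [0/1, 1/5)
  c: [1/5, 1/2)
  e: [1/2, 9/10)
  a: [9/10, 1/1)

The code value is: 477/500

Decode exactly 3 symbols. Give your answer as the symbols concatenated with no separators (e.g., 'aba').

Answer: aef

Derivation:
Step 1: interval [0/1, 1/1), width = 1/1 - 0/1 = 1/1
  'f': [0/1 + 1/1*0/1, 0/1 + 1/1*1/5) = [0/1, 1/5)
  'c': [0/1 + 1/1*1/5, 0/1 + 1/1*1/2) = [1/5, 1/2)
  'e': [0/1 + 1/1*1/2, 0/1 + 1/1*9/10) = [1/2, 9/10)
  'a': [0/1 + 1/1*9/10, 0/1 + 1/1*1/1) = [9/10, 1/1) <- contains code 477/500
  emit 'a', narrow to [9/10, 1/1)
Step 2: interval [9/10, 1/1), width = 1/1 - 9/10 = 1/10
  'f': [9/10 + 1/10*0/1, 9/10 + 1/10*1/5) = [9/10, 23/25)
  'c': [9/10 + 1/10*1/5, 9/10 + 1/10*1/2) = [23/25, 19/20)
  'e': [9/10 + 1/10*1/2, 9/10 + 1/10*9/10) = [19/20, 99/100) <- contains code 477/500
  'a': [9/10 + 1/10*9/10, 9/10 + 1/10*1/1) = [99/100, 1/1)
  emit 'e', narrow to [19/20, 99/100)
Step 3: interval [19/20, 99/100), width = 99/100 - 19/20 = 1/25
  'f': [19/20 + 1/25*0/1, 19/20 + 1/25*1/5) = [19/20, 479/500) <- contains code 477/500
  'c': [19/20 + 1/25*1/5, 19/20 + 1/25*1/2) = [479/500, 97/100)
  'e': [19/20 + 1/25*1/2, 19/20 + 1/25*9/10) = [97/100, 493/500)
  'a': [19/20 + 1/25*9/10, 19/20 + 1/25*1/1) = [493/500, 99/100)
  emit 'f', narrow to [19/20, 479/500)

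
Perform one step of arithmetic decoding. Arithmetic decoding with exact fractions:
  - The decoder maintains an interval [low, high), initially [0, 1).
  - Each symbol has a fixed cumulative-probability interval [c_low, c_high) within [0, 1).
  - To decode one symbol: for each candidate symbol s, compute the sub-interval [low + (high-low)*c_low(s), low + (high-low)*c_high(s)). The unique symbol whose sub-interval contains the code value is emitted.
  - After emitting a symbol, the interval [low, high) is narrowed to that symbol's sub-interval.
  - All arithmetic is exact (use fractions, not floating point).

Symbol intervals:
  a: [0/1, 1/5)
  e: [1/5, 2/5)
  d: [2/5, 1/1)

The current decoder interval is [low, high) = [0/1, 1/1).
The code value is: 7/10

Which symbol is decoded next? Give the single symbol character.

Interval width = high − low = 1/1 − 0/1 = 1/1
Scaled code = (code − low) / width = (7/10 − 0/1) / 1/1 = 7/10
  a: [0/1, 1/5) 
  e: [1/5, 2/5) 
  d: [2/5, 1/1) ← scaled code falls here ✓

Answer: d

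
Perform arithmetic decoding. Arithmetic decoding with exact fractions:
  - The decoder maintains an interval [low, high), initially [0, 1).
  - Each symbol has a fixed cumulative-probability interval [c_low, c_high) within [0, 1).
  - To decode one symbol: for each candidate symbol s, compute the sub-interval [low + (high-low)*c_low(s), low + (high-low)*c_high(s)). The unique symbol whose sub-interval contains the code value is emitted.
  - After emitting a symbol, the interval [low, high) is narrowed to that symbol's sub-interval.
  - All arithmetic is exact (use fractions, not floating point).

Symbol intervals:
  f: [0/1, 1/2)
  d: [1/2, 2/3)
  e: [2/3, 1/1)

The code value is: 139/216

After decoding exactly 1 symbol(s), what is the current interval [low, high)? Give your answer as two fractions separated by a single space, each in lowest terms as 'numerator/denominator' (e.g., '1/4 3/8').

Answer: 1/2 2/3

Derivation:
Step 1: interval [0/1, 1/1), width = 1/1 - 0/1 = 1/1
  'f': [0/1 + 1/1*0/1, 0/1 + 1/1*1/2) = [0/1, 1/2)
  'd': [0/1 + 1/1*1/2, 0/1 + 1/1*2/3) = [1/2, 2/3) <- contains code 139/216
  'e': [0/1 + 1/1*2/3, 0/1 + 1/1*1/1) = [2/3, 1/1)
  emit 'd', narrow to [1/2, 2/3)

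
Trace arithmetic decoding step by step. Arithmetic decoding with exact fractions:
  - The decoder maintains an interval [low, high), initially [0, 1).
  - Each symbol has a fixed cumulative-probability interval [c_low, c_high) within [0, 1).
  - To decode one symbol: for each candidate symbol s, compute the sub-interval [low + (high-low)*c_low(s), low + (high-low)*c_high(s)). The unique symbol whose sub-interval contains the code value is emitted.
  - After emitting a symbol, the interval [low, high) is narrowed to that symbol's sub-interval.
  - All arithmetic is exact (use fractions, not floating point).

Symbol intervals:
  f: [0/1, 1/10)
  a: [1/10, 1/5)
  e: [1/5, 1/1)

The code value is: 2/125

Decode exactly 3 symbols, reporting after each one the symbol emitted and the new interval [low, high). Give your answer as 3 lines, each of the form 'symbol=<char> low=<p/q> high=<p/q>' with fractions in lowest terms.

Step 1: interval [0/1, 1/1), width = 1/1 - 0/1 = 1/1
  'f': [0/1 + 1/1*0/1, 0/1 + 1/1*1/10) = [0/1, 1/10) <- contains code 2/125
  'a': [0/1 + 1/1*1/10, 0/1 + 1/1*1/5) = [1/10, 1/5)
  'e': [0/1 + 1/1*1/5, 0/1 + 1/1*1/1) = [1/5, 1/1)
  emit 'f', narrow to [0/1, 1/10)
Step 2: interval [0/1, 1/10), width = 1/10 - 0/1 = 1/10
  'f': [0/1 + 1/10*0/1, 0/1 + 1/10*1/10) = [0/1, 1/100)
  'a': [0/1 + 1/10*1/10, 0/1 + 1/10*1/5) = [1/100, 1/50) <- contains code 2/125
  'e': [0/1 + 1/10*1/5, 0/1 + 1/10*1/1) = [1/50, 1/10)
  emit 'a', narrow to [1/100, 1/50)
Step 3: interval [1/100, 1/50), width = 1/50 - 1/100 = 1/100
  'f': [1/100 + 1/100*0/1, 1/100 + 1/100*1/10) = [1/100, 11/1000)
  'a': [1/100 + 1/100*1/10, 1/100 + 1/100*1/5) = [11/1000, 3/250)
  'e': [1/100 + 1/100*1/5, 1/100 + 1/100*1/1) = [3/250, 1/50) <- contains code 2/125
  emit 'e', narrow to [3/250, 1/50)

Answer: symbol=f low=0/1 high=1/10
symbol=a low=1/100 high=1/50
symbol=e low=3/250 high=1/50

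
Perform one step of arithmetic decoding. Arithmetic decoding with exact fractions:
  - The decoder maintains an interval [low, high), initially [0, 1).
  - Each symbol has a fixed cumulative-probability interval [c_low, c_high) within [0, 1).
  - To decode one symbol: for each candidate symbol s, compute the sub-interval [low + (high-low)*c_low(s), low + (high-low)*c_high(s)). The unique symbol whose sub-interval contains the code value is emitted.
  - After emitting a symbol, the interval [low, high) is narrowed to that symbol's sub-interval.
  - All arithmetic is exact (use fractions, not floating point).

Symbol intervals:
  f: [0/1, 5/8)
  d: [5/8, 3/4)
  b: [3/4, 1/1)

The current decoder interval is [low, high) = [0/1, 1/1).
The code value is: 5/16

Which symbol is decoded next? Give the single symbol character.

Answer: f

Derivation:
Interval width = high − low = 1/1 − 0/1 = 1/1
Scaled code = (code − low) / width = (5/16 − 0/1) / 1/1 = 5/16
  f: [0/1, 5/8) ← scaled code falls here ✓
  d: [5/8, 3/4) 
  b: [3/4, 1/1) 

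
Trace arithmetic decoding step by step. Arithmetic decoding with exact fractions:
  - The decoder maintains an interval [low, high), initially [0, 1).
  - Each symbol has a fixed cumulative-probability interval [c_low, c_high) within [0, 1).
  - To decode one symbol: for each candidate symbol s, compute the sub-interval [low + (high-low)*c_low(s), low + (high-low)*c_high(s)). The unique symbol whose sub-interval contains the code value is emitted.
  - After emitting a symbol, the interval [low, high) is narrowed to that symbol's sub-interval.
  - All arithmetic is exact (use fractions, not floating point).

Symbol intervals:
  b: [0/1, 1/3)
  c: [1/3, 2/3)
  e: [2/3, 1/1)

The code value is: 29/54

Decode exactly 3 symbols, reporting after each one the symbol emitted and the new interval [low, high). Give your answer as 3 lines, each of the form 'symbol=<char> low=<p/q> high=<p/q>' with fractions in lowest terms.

Answer: symbol=c low=1/3 high=2/3
symbol=c low=4/9 high=5/9
symbol=e low=14/27 high=5/9

Derivation:
Step 1: interval [0/1, 1/1), width = 1/1 - 0/1 = 1/1
  'b': [0/1 + 1/1*0/1, 0/1 + 1/1*1/3) = [0/1, 1/3)
  'c': [0/1 + 1/1*1/3, 0/1 + 1/1*2/3) = [1/3, 2/3) <- contains code 29/54
  'e': [0/1 + 1/1*2/3, 0/1 + 1/1*1/1) = [2/3, 1/1)
  emit 'c', narrow to [1/3, 2/3)
Step 2: interval [1/3, 2/3), width = 2/3 - 1/3 = 1/3
  'b': [1/3 + 1/3*0/1, 1/3 + 1/3*1/3) = [1/3, 4/9)
  'c': [1/3 + 1/3*1/3, 1/3 + 1/3*2/3) = [4/9, 5/9) <- contains code 29/54
  'e': [1/3 + 1/3*2/3, 1/3 + 1/3*1/1) = [5/9, 2/3)
  emit 'c', narrow to [4/9, 5/9)
Step 3: interval [4/9, 5/9), width = 5/9 - 4/9 = 1/9
  'b': [4/9 + 1/9*0/1, 4/9 + 1/9*1/3) = [4/9, 13/27)
  'c': [4/9 + 1/9*1/3, 4/9 + 1/9*2/3) = [13/27, 14/27)
  'e': [4/9 + 1/9*2/3, 4/9 + 1/9*1/1) = [14/27, 5/9) <- contains code 29/54
  emit 'e', narrow to [14/27, 5/9)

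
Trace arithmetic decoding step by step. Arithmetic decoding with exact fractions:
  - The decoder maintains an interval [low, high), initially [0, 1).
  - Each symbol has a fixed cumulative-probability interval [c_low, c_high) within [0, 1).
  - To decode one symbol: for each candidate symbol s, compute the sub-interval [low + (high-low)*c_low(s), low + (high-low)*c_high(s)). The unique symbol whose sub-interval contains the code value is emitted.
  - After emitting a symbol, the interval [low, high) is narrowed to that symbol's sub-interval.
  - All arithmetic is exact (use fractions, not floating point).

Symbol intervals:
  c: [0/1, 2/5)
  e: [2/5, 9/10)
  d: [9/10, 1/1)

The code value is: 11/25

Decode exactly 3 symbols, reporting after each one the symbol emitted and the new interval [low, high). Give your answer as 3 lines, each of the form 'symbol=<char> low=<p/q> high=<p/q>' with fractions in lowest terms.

Step 1: interval [0/1, 1/1), width = 1/1 - 0/1 = 1/1
  'c': [0/1 + 1/1*0/1, 0/1 + 1/1*2/5) = [0/1, 2/5)
  'e': [0/1 + 1/1*2/5, 0/1 + 1/1*9/10) = [2/5, 9/10) <- contains code 11/25
  'd': [0/1 + 1/1*9/10, 0/1 + 1/1*1/1) = [9/10, 1/1)
  emit 'e', narrow to [2/5, 9/10)
Step 2: interval [2/5, 9/10), width = 9/10 - 2/5 = 1/2
  'c': [2/5 + 1/2*0/1, 2/5 + 1/2*2/5) = [2/5, 3/5) <- contains code 11/25
  'e': [2/5 + 1/2*2/5, 2/5 + 1/2*9/10) = [3/5, 17/20)
  'd': [2/5 + 1/2*9/10, 2/5 + 1/2*1/1) = [17/20, 9/10)
  emit 'c', narrow to [2/5, 3/5)
Step 3: interval [2/5, 3/5), width = 3/5 - 2/5 = 1/5
  'c': [2/5 + 1/5*0/1, 2/5 + 1/5*2/5) = [2/5, 12/25) <- contains code 11/25
  'e': [2/5 + 1/5*2/5, 2/5 + 1/5*9/10) = [12/25, 29/50)
  'd': [2/5 + 1/5*9/10, 2/5 + 1/5*1/1) = [29/50, 3/5)
  emit 'c', narrow to [2/5, 12/25)

Answer: symbol=e low=2/5 high=9/10
symbol=c low=2/5 high=3/5
symbol=c low=2/5 high=12/25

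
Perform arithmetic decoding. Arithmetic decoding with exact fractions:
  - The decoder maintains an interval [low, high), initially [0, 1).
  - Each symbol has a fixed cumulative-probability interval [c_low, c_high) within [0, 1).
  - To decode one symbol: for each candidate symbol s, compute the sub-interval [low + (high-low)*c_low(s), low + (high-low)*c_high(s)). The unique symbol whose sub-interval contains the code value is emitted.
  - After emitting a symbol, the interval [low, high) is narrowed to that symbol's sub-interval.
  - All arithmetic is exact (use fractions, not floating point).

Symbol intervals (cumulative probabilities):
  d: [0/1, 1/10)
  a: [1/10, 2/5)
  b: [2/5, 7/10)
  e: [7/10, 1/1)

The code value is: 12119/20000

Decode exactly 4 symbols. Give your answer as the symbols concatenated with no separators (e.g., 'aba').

Answer: bbee

Derivation:
Step 1: interval [0/1, 1/1), width = 1/1 - 0/1 = 1/1
  'd': [0/1 + 1/1*0/1, 0/1 + 1/1*1/10) = [0/1, 1/10)
  'a': [0/1 + 1/1*1/10, 0/1 + 1/1*2/5) = [1/10, 2/5)
  'b': [0/1 + 1/1*2/5, 0/1 + 1/1*7/10) = [2/5, 7/10) <- contains code 12119/20000
  'e': [0/1 + 1/1*7/10, 0/1 + 1/1*1/1) = [7/10, 1/1)
  emit 'b', narrow to [2/5, 7/10)
Step 2: interval [2/5, 7/10), width = 7/10 - 2/5 = 3/10
  'd': [2/5 + 3/10*0/1, 2/5 + 3/10*1/10) = [2/5, 43/100)
  'a': [2/5 + 3/10*1/10, 2/5 + 3/10*2/5) = [43/100, 13/25)
  'b': [2/5 + 3/10*2/5, 2/5 + 3/10*7/10) = [13/25, 61/100) <- contains code 12119/20000
  'e': [2/5 + 3/10*7/10, 2/5 + 3/10*1/1) = [61/100, 7/10)
  emit 'b', narrow to [13/25, 61/100)
Step 3: interval [13/25, 61/100), width = 61/100 - 13/25 = 9/100
  'd': [13/25 + 9/100*0/1, 13/25 + 9/100*1/10) = [13/25, 529/1000)
  'a': [13/25 + 9/100*1/10, 13/25 + 9/100*2/5) = [529/1000, 139/250)
  'b': [13/25 + 9/100*2/5, 13/25 + 9/100*7/10) = [139/250, 583/1000)
  'e': [13/25 + 9/100*7/10, 13/25 + 9/100*1/1) = [583/1000, 61/100) <- contains code 12119/20000
  emit 'e', narrow to [583/1000, 61/100)
Step 4: interval [583/1000, 61/100), width = 61/100 - 583/1000 = 27/1000
  'd': [583/1000 + 27/1000*0/1, 583/1000 + 27/1000*1/10) = [583/1000, 5857/10000)
  'a': [583/1000 + 27/1000*1/10, 583/1000 + 27/1000*2/5) = [5857/10000, 2969/5000)
  'b': [583/1000 + 27/1000*2/5, 583/1000 + 27/1000*7/10) = [2969/5000, 6019/10000)
  'e': [583/1000 + 27/1000*7/10, 583/1000 + 27/1000*1/1) = [6019/10000, 61/100) <- contains code 12119/20000
  emit 'e', narrow to [6019/10000, 61/100)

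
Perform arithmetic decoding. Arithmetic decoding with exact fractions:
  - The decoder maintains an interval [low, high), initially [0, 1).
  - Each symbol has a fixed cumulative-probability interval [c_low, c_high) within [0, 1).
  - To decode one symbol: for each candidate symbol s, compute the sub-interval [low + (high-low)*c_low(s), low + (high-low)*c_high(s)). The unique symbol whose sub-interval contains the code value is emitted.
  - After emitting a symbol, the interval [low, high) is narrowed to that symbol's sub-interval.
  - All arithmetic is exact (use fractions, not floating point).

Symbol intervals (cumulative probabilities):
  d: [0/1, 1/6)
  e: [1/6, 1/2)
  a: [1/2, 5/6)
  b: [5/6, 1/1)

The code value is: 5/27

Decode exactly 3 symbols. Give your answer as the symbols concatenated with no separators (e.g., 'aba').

Answer: ede

Derivation:
Step 1: interval [0/1, 1/1), width = 1/1 - 0/1 = 1/1
  'd': [0/1 + 1/1*0/1, 0/1 + 1/1*1/6) = [0/1, 1/6)
  'e': [0/1 + 1/1*1/6, 0/1 + 1/1*1/2) = [1/6, 1/2) <- contains code 5/27
  'a': [0/1 + 1/1*1/2, 0/1 + 1/1*5/6) = [1/2, 5/6)
  'b': [0/1 + 1/1*5/6, 0/1 + 1/1*1/1) = [5/6, 1/1)
  emit 'e', narrow to [1/6, 1/2)
Step 2: interval [1/6, 1/2), width = 1/2 - 1/6 = 1/3
  'd': [1/6 + 1/3*0/1, 1/6 + 1/3*1/6) = [1/6, 2/9) <- contains code 5/27
  'e': [1/6 + 1/3*1/6, 1/6 + 1/3*1/2) = [2/9, 1/3)
  'a': [1/6 + 1/3*1/2, 1/6 + 1/3*5/6) = [1/3, 4/9)
  'b': [1/6 + 1/3*5/6, 1/6 + 1/3*1/1) = [4/9, 1/2)
  emit 'd', narrow to [1/6, 2/9)
Step 3: interval [1/6, 2/9), width = 2/9 - 1/6 = 1/18
  'd': [1/6 + 1/18*0/1, 1/6 + 1/18*1/6) = [1/6, 19/108)
  'e': [1/6 + 1/18*1/6, 1/6 + 1/18*1/2) = [19/108, 7/36) <- contains code 5/27
  'a': [1/6 + 1/18*1/2, 1/6 + 1/18*5/6) = [7/36, 23/108)
  'b': [1/6 + 1/18*5/6, 1/6 + 1/18*1/1) = [23/108, 2/9)
  emit 'e', narrow to [19/108, 7/36)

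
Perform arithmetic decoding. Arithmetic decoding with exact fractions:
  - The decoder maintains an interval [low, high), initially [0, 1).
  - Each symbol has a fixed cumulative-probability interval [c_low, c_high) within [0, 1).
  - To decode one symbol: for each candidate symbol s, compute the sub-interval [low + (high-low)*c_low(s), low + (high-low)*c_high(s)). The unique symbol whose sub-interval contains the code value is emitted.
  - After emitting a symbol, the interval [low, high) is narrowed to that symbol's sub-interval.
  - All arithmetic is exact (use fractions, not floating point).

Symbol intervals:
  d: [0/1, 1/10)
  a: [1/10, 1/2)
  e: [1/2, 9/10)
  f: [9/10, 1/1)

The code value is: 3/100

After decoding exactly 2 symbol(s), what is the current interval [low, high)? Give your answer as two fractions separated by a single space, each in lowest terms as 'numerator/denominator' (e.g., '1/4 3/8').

Step 1: interval [0/1, 1/1), width = 1/1 - 0/1 = 1/1
  'd': [0/1 + 1/1*0/1, 0/1 + 1/1*1/10) = [0/1, 1/10) <- contains code 3/100
  'a': [0/1 + 1/1*1/10, 0/1 + 1/1*1/2) = [1/10, 1/2)
  'e': [0/1 + 1/1*1/2, 0/1 + 1/1*9/10) = [1/2, 9/10)
  'f': [0/1 + 1/1*9/10, 0/1 + 1/1*1/1) = [9/10, 1/1)
  emit 'd', narrow to [0/1, 1/10)
Step 2: interval [0/1, 1/10), width = 1/10 - 0/1 = 1/10
  'd': [0/1 + 1/10*0/1, 0/1 + 1/10*1/10) = [0/1, 1/100)
  'a': [0/1 + 1/10*1/10, 0/1 + 1/10*1/2) = [1/100, 1/20) <- contains code 3/100
  'e': [0/1 + 1/10*1/2, 0/1 + 1/10*9/10) = [1/20, 9/100)
  'f': [0/1 + 1/10*9/10, 0/1 + 1/10*1/1) = [9/100, 1/10)
  emit 'a', narrow to [1/100, 1/20)

Answer: 1/100 1/20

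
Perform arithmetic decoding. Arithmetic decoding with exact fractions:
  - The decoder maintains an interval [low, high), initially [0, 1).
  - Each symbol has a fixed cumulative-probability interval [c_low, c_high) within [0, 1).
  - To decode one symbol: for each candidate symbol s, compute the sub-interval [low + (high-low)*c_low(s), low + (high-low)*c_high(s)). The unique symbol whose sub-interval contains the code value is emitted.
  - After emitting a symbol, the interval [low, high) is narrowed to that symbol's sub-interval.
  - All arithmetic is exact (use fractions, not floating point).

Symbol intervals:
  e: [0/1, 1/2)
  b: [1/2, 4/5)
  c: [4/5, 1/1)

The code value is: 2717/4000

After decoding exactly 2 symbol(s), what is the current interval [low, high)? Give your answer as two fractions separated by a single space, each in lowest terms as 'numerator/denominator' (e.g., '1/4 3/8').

Step 1: interval [0/1, 1/1), width = 1/1 - 0/1 = 1/1
  'e': [0/1 + 1/1*0/1, 0/1 + 1/1*1/2) = [0/1, 1/2)
  'b': [0/1 + 1/1*1/2, 0/1 + 1/1*4/5) = [1/2, 4/5) <- contains code 2717/4000
  'c': [0/1 + 1/1*4/5, 0/1 + 1/1*1/1) = [4/5, 1/1)
  emit 'b', narrow to [1/2, 4/5)
Step 2: interval [1/2, 4/5), width = 4/5 - 1/2 = 3/10
  'e': [1/2 + 3/10*0/1, 1/2 + 3/10*1/2) = [1/2, 13/20)
  'b': [1/2 + 3/10*1/2, 1/2 + 3/10*4/5) = [13/20, 37/50) <- contains code 2717/4000
  'c': [1/2 + 3/10*4/5, 1/2 + 3/10*1/1) = [37/50, 4/5)
  emit 'b', narrow to [13/20, 37/50)

Answer: 13/20 37/50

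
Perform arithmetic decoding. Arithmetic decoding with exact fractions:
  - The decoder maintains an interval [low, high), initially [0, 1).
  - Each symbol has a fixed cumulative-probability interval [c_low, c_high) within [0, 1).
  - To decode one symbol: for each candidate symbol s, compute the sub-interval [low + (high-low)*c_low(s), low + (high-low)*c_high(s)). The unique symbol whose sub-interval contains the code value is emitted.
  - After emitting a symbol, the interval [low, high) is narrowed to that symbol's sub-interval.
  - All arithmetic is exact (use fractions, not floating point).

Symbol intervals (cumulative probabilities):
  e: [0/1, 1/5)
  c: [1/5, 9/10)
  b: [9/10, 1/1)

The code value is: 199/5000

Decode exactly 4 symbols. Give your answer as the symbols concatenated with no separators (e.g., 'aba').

Step 1: interval [0/1, 1/1), width = 1/1 - 0/1 = 1/1
  'e': [0/1 + 1/1*0/1, 0/1 + 1/1*1/5) = [0/1, 1/5) <- contains code 199/5000
  'c': [0/1 + 1/1*1/5, 0/1 + 1/1*9/10) = [1/5, 9/10)
  'b': [0/1 + 1/1*9/10, 0/1 + 1/1*1/1) = [9/10, 1/1)
  emit 'e', narrow to [0/1, 1/5)
Step 2: interval [0/1, 1/5), width = 1/5 - 0/1 = 1/5
  'e': [0/1 + 1/5*0/1, 0/1 + 1/5*1/5) = [0/1, 1/25) <- contains code 199/5000
  'c': [0/1 + 1/5*1/5, 0/1 + 1/5*9/10) = [1/25, 9/50)
  'b': [0/1 + 1/5*9/10, 0/1 + 1/5*1/1) = [9/50, 1/5)
  emit 'e', narrow to [0/1, 1/25)
Step 3: interval [0/1, 1/25), width = 1/25 - 0/1 = 1/25
  'e': [0/1 + 1/25*0/1, 0/1 + 1/25*1/5) = [0/1, 1/125)
  'c': [0/1 + 1/25*1/5, 0/1 + 1/25*9/10) = [1/125, 9/250)
  'b': [0/1 + 1/25*9/10, 0/1 + 1/25*1/1) = [9/250, 1/25) <- contains code 199/5000
  emit 'b', narrow to [9/250, 1/25)
Step 4: interval [9/250, 1/25), width = 1/25 - 9/250 = 1/250
  'e': [9/250 + 1/250*0/1, 9/250 + 1/250*1/5) = [9/250, 23/625)
  'c': [9/250 + 1/250*1/5, 9/250 + 1/250*9/10) = [23/625, 99/2500)
  'b': [9/250 + 1/250*9/10, 9/250 + 1/250*1/1) = [99/2500, 1/25) <- contains code 199/5000
  emit 'b', narrow to [99/2500, 1/25)

Answer: eebb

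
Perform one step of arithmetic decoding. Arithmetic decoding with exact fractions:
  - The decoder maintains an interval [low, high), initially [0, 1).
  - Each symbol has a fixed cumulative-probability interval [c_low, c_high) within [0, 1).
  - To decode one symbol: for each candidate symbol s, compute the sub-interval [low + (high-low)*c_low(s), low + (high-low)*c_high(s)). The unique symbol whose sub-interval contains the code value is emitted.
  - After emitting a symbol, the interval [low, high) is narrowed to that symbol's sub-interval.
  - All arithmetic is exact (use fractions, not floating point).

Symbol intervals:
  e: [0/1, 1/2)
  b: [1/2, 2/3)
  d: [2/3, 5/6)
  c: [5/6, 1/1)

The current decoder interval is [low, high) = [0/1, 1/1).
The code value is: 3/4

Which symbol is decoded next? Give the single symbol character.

Answer: d

Derivation:
Interval width = high − low = 1/1 − 0/1 = 1/1
Scaled code = (code − low) / width = (3/4 − 0/1) / 1/1 = 3/4
  e: [0/1, 1/2) 
  b: [1/2, 2/3) 
  d: [2/3, 5/6) ← scaled code falls here ✓
  c: [5/6, 1/1) 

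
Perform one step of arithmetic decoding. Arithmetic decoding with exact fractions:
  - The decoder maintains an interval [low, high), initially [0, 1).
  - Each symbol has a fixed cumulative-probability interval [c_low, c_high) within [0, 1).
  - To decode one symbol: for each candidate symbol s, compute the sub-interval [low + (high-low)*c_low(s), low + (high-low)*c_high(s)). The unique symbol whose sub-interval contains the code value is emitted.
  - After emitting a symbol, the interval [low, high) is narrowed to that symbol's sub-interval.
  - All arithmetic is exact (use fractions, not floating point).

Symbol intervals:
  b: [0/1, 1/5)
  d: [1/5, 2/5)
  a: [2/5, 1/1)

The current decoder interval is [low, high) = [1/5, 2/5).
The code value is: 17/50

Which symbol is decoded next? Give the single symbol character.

Answer: a

Derivation:
Interval width = high − low = 2/5 − 1/5 = 1/5
Scaled code = (code − low) / width = (17/50 − 1/5) / 1/5 = 7/10
  b: [0/1, 1/5) 
  d: [1/5, 2/5) 
  a: [2/5, 1/1) ← scaled code falls here ✓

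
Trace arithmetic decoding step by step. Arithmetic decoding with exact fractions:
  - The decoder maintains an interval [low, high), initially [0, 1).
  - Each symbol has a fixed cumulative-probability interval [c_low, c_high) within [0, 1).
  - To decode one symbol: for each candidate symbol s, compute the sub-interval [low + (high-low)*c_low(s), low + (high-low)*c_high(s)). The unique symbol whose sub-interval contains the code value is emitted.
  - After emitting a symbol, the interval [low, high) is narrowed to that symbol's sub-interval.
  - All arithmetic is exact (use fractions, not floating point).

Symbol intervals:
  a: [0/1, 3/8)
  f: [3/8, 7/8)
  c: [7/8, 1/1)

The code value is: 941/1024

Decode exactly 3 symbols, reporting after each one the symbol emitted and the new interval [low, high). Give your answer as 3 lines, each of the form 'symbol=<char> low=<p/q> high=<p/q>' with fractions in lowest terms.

Answer: symbol=c low=7/8 high=1/1
symbol=a low=7/8 high=59/64
symbol=c low=469/512 high=59/64

Derivation:
Step 1: interval [0/1, 1/1), width = 1/1 - 0/1 = 1/1
  'a': [0/1 + 1/1*0/1, 0/1 + 1/1*3/8) = [0/1, 3/8)
  'f': [0/1 + 1/1*3/8, 0/1 + 1/1*7/8) = [3/8, 7/8)
  'c': [0/1 + 1/1*7/8, 0/1 + 1/1*1/1) = [7/8, 1/1) <- contains code 941/1024
  emit 'c', narrow to [7/8, 1/1)
Step 2: interval [7/8, 1/1), width = 1/1 - 7/8 = 1/8
  'a': [7/8 + 1/8*0/1, 7/8 + 1/8*3/8) = [7/8, 59/64) <- contains code 941/1024
  'f': [7/8 + 1/8*3/8, 7/8 + 1/8*7/8) = [59/64, 63/64)
  'c': [7/8 + 1/8*7/8, 7/8 + 1/8*1/1) = [63/64, 1/1)
  emit 'a', narrow to [7/8, 59/64)
Step 3: interval [7/8, 59/64), width = 59/64 - 7/8 = 3/64
  'a': [7/8 + 3/64*0/1, 7/8 + 3/64*3/8) = [7/8, 457/512)
  'f': [7/8 + 3/64*3/8, 7/8 + 3/64*7/8) = [457/512, 469/512)
  'c': [7/8 + 3/64*7/8, 7/8 + 3/64*1/1) = [469/512, 59/64) <- contains code 941/1024
  emit 'c', narrow to [469/512, 59/64)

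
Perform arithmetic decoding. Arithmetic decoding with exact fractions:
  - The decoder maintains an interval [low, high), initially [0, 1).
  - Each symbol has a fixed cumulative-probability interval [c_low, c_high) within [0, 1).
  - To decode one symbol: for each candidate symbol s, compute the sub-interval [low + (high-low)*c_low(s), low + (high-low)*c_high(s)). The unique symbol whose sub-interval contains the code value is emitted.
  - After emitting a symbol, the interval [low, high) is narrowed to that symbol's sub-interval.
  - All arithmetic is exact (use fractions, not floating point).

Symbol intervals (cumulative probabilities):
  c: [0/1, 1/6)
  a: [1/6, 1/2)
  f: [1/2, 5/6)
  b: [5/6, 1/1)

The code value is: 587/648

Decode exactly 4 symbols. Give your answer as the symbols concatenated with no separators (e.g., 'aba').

Answer: bafb

Derivation:
Step 1: interval [0/1, 1/1), width = 1/1 - 0/1 = 1/1
  'c': [0/1 + 1/1*0/1, 0/1 + 1/1*1/6) = [0/1, 1/6)
  'a': [0/1 + 1/1*1/6, 0/1 + 1/1*1/2) = [1/6, 1/2)
  'f': [0/1 + 1/1*1/2, 0/1 + 1/1*5/6) = [1/2, 5/6)
  'b': [0/1 + 1/1*5/6, 0/1 + 1/1*1/1) = [5/6, 1/1) <- contains code 587/648
  emit 'b', narrow to [5/6, 1/1)
Step 2: interval [5/6, 1/1), width = 1/1 - 5/6 = 1/6
  'c': [5/6 + 1/6*0/1, 5/6 + 1/6*1/6) = [5/6, 31/36)
  'a': [5/6 + 1/6*1/6, 5/6 + 1/6*1/2) = [31/36, 11/12) <- contains code 587/648
  'f': [5/6 + 1/6*1/2, 5/6 + 1/6*5/6) = [11/12, 35/36)
  'b': [5/6 + 1/6*5/6, 5/6 + 1/6*1/1) = [35/36, 1/1)
  emit 'a', narrow to [31/36, 11/12)
Step 3: interval [31/36, 11/12), width = 11/12 - 31/36 = 1/18
  'c': [31/36 + 1/18*0/1, 31/36 + 1/18*1/6) = [31/36, 47/54)
  'a': [31/36 + 1/18*1/6, 31/36 + 1/18*1/2) = [47/54, 8/9)
  'f': [31/36 + 1/18*1/2, 31/36 + 1/18*5/6) = [8/9, 49/54) <- contains code 587/648
  'b': [31/36 + 1/18*5/6, 31/36 + 1/18*1/1) = [49/54, 11/12)
  emit 'f', narrow to [8/9, 49/54)
Step 4: interval [8/9, 49/54), width = 49/54 - 8/9 = 1/54
  'c': [8/9 + 1/54*0/1, 8/9 + 1/54*1/6) = [8/9, 289/324)
  'a': [8/9 + 1/54*1/6, 8/9 + 1/54*1/2) = [289/324, 97/108)
  'f': [8/9 + 1/54*1/2, 8/9 + 1/54*5/6) = [97/108, 293/324)
  'b': [8/9 + 1/54*5/6, 8/9 + 1/54*1/1) = [293/324, 49/54) <- contains code 587/648
  emit 'b', narrow to [293/324, 49/54)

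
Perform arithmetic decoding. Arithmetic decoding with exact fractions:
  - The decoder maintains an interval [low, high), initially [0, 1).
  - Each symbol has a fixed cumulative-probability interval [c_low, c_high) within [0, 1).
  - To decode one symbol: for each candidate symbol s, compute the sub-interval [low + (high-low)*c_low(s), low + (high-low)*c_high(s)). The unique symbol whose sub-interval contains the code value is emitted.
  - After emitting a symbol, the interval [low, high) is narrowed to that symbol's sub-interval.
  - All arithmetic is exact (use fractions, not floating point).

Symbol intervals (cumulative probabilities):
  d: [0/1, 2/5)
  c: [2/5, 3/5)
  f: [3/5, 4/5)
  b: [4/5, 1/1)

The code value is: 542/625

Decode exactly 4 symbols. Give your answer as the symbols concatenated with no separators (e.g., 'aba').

Answer: bdbd

Derivation:
Step 1: interval [0/1, 1/1), width = 1/1 - 0/1 = 1/1
  'd': [0/1 + 1/1*0/1, 0/1 + 1/1*2/5) = [0/1, 2/5)
  'c': [0/1 + 1/1*2/5, 0/1 + 1/1*3/5) = [2/5, 3/5)
  'f': [0/1 + 1/1*3/5, 0/1 + 1/1*4/5) = [3/5, 4/5)
  'b': [0/1 + 1/1*4/5, 0/1 + 1/1*1/1) = [4/5, 1/1) <- contains code 542/625
  emit 'b', narrow to [4/5, 1/1)
Step 2: interval [4/5, 1/1), width = 1/1 - 4/5 = 1/5
  'd': [4/5 + 1/5*0/1, 4/5 + 1/5*2/5) = [4/5, 22/25) <- contains code 542/625
  'c': [4/5 + 1/5*2/5, 4/5 + 1/5*3/5) = [22/25, 23/25)
  'f': [4/5 + 1/5*3/5, 4/5 + 1/5*4/5) = [23/25, 24/25)
  'b': [4/5 + 1/5*4/5, 4/5 + 1/5*1/1) = [24/25, 1/1)
  emit 'd', narrow to [4/5, 22/25)
Step 3: interval [4/5, 22/25), width = 22/25 - 4/5 = 2/25
  'd': [4/5 + 2/25*0/1, 4/5 + 2/25*2/5) = [4/5, 104/125)
  'c': [4/5 + 2/25*2/5, 4/5 + 2/25*3/5) = [104/125, 106/125)
  'f': [4/5 + 2/25*3/5, 4/5 + 2/25*4/5) = [106/125, 108/125)
  'b': [4/5 + 2/25*4/5, 4/5 + 2/25*1/1) = [108/125, 22/25) <- contains code 542/625
  emit 'b', narrow to [108/125, 22/25)
Step 4: interval [108/125, 22/25), width = 22/25 - 108/125 = 2/125
  'd': [108/125 + 2/125*0/1, 108/125 + 2/125*2/5) = [108/125, 544/625) <- contains code 542/625
  'c': [108/125 + 2/125*2/5, 108/125 + 2/125*3/5) = [544/625, 546/625)
  'f': [108/125 + 2/125*3/5, 108/125 + 2/125*4/5) = [546/625, 548/625)
  'b': [108/125 + 2/125*4/5, 108/125 + 2/125*1/1) = [548/625, 22/25)
  emit 'd', narrow to [108/125, 544/625)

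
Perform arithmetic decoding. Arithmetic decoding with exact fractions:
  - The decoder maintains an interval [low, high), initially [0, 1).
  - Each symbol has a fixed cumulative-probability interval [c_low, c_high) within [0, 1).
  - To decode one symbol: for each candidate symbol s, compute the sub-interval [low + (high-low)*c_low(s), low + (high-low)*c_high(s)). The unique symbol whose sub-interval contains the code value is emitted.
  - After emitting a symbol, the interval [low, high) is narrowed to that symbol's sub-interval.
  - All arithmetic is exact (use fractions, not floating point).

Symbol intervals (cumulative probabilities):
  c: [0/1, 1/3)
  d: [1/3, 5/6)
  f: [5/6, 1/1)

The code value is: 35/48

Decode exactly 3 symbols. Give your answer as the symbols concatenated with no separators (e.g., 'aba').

Answer: ddf

Derivation:
Step 1: interval [0/1, 1/1), width = 1/1 - 0/1 = 1/1
  'c': [0/1 + 1/1*0/1, 0/1 + 1/1*1/3) = [0/1, 1/3)
  'd': [0/1 + 1/1*1/3, 0/1 + 1/1*5/6) = [1/3, 5/6) <- contains code 35/48
  'f': [0/1 + 1/1*5/6, 0/1 + 1/1*1/1) = [5/6, 1/1)
  emit 'd', narrow to [1/3, 5/6)
Step 2: interval [1/3, 5/6), width = 5/6 - 1/3 = 1/2
  'c': [1/3 + 1/2*0/1, 1/3 + 1/2*1/3) = [1/3, 1/2)
  'd': [1/3 + 1/2*1/3, 1/3 + 1/2*5/6) = [1/2, 3/4) <- contains code 35/48
  'f': [1/3 + 1/2*5/6, 1/3 + 1/2*1/1) = [3/4, 5/6)
  emit 'd', narrow to [1/2, 3/4)
Step 3: interval [1/2, 3/4), width = 3/4 - 1/2 = 1/4
  'c': [1/2 + 1/4*0/1, 1/2 + 1/4*1/3) = [1/2, 7/12)
  'd': [1/2 + 1/4*1/3, 1/2 + 1/4*5/6) = [7/12, 17/24)
  'f': [1/2 + 1/4*5/6, 1/2 + 1/4*1/1) = [17/24, 3/4) <- contains code 35/48
  emit 'f', narrow to [17/24, 3/4)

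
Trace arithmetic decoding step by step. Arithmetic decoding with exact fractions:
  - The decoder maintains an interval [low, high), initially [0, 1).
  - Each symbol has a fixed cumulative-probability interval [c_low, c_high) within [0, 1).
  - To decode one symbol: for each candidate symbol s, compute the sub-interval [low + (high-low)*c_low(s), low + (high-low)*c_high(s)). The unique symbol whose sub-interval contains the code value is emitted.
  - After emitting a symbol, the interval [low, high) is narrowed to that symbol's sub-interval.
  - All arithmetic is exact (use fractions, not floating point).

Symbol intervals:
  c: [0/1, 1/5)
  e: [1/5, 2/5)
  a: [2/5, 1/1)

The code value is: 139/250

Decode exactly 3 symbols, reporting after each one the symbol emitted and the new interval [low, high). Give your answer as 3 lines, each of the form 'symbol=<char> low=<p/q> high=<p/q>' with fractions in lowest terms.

Answer: symbol=a low=2/5 high=1/1
symbol=e low=13/25 high=16/25
symbol=e low=68/125 high=71/125

Derivation:
Step 1: interval [0/1, 1/1), width = 1/1 - 0/1 = 1/1
  'c': [0/1 + 1/1*0/1, 0/1 + 1/1*1/5) = [0/1, 1/5)
  'e': [0/1 + 1/1*1/5, 0/1 + 1/1*2/5) = [1/5, 2/5)
  'a': [0/1 + 1/1*2/5, 0/1 + 1/1*1/1) = [2/5, 1/1) <- contains code 139/250
  emit 'a', narrow to [2/5, 1/1)
Step 2: interval [2/5, 1/1), width = 1/1 - 2/5 = 3/5
  'c': [2/5 + 3/5*0/1, 2/5 + 3/5*1/5) = [2/5, 13/25)
  'e': [2/5 + 3/5*1/5, 2/5 + 3/5*2/5) = [13/25, 16/25) <- contains code 139/250
  'a': [2/5 + 3/5*2/5, 2/5 + 3/5*1/1) = [16/25, 1/1)
  emit 'e', narrow to [13/25, 16/25)
Step 3: interval [13/25, 16/25), width = 16/25 - 13/25 = 3/25
  'c': [13/25 + 3/25*0/1, 13/25 + 3/25*1/5) = [13/25, 68/125)
  'e': [13/25 + 3/25*1/5, 13/25 + 3/25*2/5) = [68/125, 71/125) <- contains code 139/250
  'a': [13/25 + 3/25*2/5, 13/25 + 3/25*1/1) = [71/125, 16/25)
  emit 'e', narrow to [68/125, 71/125)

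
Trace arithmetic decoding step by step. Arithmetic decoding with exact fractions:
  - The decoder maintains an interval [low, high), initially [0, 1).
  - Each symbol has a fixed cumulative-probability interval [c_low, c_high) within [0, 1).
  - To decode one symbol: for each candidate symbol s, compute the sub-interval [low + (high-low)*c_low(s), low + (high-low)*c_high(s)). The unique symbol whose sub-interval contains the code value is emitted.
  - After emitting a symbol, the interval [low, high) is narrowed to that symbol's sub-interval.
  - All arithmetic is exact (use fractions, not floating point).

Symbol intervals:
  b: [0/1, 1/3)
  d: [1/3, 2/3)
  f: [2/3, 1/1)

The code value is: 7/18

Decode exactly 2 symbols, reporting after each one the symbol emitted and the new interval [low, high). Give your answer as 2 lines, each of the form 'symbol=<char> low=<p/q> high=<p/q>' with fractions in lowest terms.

Step 1: interval [0/1, 1/1), width = 1/1 - 0/1 = 1/1
  'b': [0/1 + 1/1*0/1, 0/1 + 1/1*1/3) = [0/1, 1/3)
  'd': [0/1 + 1/1*1/3, 0/1 + 1/1*2/3) = [1/3, 2/3) <- contains code 7/18
  'f': [0/1 + 1/1*2/3, 0/1 + 1/1*1/1) = [2/3, 1/1)
  emit 'd', narrow to [1/3, 2/3)
Step 2: interval [1/3, 2/3), width = 2/3 - 1/3 = 1/3
  'b': [1/3 + 1/3*0/1, 1/3 + 1/3*1/3) = [1/3, 4/9) <- contains code 7/18
  'd': [1/3 + 1/3*1/3, 1/3 + 1/3*2/3) = [4/9, 5/9)
  'f': [1/3 + 1/3*2/3, 1/3 + 1/3*1/1) = [5/9, 2/3)
  emit 'b', narrow to [1/3, 4/9)

Answer: symbol=d low=1/3 high=2/3
symbol=b low=1/3 high=4/9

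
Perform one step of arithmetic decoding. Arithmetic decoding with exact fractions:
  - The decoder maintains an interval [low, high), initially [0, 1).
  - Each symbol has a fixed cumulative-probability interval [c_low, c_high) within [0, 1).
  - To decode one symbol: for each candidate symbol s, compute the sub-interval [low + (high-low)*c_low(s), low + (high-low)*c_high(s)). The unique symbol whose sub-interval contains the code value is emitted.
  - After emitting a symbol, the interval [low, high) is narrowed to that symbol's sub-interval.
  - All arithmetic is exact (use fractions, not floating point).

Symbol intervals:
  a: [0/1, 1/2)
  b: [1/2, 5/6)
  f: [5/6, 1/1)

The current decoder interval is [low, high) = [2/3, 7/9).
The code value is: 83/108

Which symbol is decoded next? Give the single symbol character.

Answer: f

Derivation:
Interval width = high − low = 7/9 − 2/3 = 1/9
Scaled code = (code − low) / width = (83/108 − 2/3) / 1/9 = 11/12
  a: [0/1, 1/2) 
  b: [1/2, 5/6) 
  f: [5/6, 1/1) ← scaled code falls here ✓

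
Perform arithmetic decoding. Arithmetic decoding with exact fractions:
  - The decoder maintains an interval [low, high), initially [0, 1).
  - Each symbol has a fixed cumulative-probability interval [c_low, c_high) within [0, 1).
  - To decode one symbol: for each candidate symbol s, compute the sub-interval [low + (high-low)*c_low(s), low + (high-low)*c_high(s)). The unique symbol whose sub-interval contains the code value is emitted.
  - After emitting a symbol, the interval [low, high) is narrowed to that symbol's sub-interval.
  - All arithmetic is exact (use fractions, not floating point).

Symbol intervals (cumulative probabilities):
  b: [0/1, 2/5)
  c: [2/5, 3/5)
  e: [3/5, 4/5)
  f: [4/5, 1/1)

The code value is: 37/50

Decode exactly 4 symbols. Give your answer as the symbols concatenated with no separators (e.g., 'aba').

Step 1: interval [0/1, 1/1), width = 1/1 - 0/1 = 1/1
  'b': [0/1 + 1/1*0/1, 0/1 + 1/1*2/5) = [0/1, 2/5)
  'c': [0/1 + 1/1*2/5, 0/1 + 1/1*3/5) = [2/5, 3/5)
  'e': [0/1 + 1/1*3/5, 0/1 + 1/1*4/5) = [3/5, 4/5) <- contains code 37/50
  'f': [0/1 + 1/1*4/5, 0/1 + 1/1*1/1) = [4/5, 1/1)
  emit 'e', narrow to [3/5, 4/5)
Step 2: interval [3/5, 4/5), width = 4/5 - 3/5 = 1/5
  'b': [3/5 + 1/5*0/1, 3/5 + 1/5*2/5) = [3/5, 17/25)
  'c': [3/5 + 1/5*2/5, 3/5 + 1/5*3/5) = [17/25, 18/25)
  'e': [3/5 + 1/5*3/5, 3/5 + 1/5*4/5) = [18/25, 19/25) <- contains code 37/50
  'f': [3/5 + 1/5*4/5, 3/5 + 1/5*1/1) = [19/25, 4/5)
  emit 'e', narrow to [18/25, 19/25)
Step 3: interval [18/25, 19/25), width = 19/25 - 18/25 = 1/25
  'b': [18/25 + 1/25*0/1, 18/25 + 1/25*2/5) = [18/25, 92/125)
  'c': [18/25 + 1/25*2/5, 18/25 + 1/25*3/5) = [92/125, 93/125) <- contains code 37/50
  'e': [18/25 + 1/25*3/5, 18/25 + 1/25*4/5) = [93/125, 94/125)
  'f': [18/25 + 1/25*4/5, 18/25 + 1/25*1/1) = [94/125, 19/25)
  emit 'c', narrow to [92/125, 93/125)
Step 4: interval [92/125, 93/125), width = 93/125 - 92/125 = 1/125
  'b': [92/125 + 1/125*0/1, 92/125 + 1/125*2/5) = [92/125, 462/625)
  'c': [92/125 + 1/125*2/5, 92/125 + 1/125*3/5) = [462/625, 463/625) <- contains code 37/50
  'e': [92/125 + 1/125*3/5, 92/125 + 1/125*4/5) = [463/625, 464/625)
  'f': [92/125 + 1/125*4/5, 92/125 + 1/125*1/1) = [464/625, 93/125)
  emit 'c', narrow to [462/625, 463/625)

Answer: eecc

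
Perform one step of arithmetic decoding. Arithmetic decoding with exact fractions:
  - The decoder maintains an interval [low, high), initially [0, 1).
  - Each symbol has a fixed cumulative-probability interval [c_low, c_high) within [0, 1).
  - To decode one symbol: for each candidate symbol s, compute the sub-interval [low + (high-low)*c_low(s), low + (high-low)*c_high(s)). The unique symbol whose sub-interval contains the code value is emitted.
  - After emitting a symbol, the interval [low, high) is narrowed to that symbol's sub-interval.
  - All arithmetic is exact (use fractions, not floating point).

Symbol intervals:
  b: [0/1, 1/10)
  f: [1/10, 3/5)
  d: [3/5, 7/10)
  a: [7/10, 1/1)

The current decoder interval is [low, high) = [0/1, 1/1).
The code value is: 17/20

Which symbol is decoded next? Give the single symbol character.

Interval width = high − low = 1/1 − 0/1 = 1/1
Scaled code = (code − low) / width = (17/20 − 0/1) / 1/1 = 17/20
  b: [0/1, 1/10) 
  f: [1/10, 3/5) 
  d: [3/5, 7/10) 
  a: [7/10, 1/1) ← scaled code falls here ✓

Answer: a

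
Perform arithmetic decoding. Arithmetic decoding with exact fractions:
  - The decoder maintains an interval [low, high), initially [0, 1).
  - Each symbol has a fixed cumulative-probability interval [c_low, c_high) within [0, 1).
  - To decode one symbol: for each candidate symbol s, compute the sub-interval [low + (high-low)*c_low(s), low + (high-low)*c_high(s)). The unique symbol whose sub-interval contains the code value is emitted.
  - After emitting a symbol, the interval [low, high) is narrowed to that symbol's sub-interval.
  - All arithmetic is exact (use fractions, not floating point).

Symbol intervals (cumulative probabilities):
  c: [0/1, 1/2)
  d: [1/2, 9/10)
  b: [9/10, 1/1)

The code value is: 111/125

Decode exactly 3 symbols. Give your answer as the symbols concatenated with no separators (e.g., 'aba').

Step 1: interval [0/1, 1/1), width = 1/1 - 0/1 = 1/1
  'c': [0/1 + 1/1*0/1, 0/1 + 1/1*1/2) = [0/1, 1/2)
  'd': [0/1 + 1/1*1/2, 0/1 + 1/1*9/10) = [1/2, 9/10) <- contains code 111/125
  'b': [0/1 + 1/1*9/10, 0/1 + 1/1*1/1) = [9/10, 1/1)
  emit 'd', narrow to [1/2, 9/10)
Step 2: interval [1/2, 9/10), width = 9/10 - 1/2 = 2/5
  'c': [1/2 + 2/5*0/1, 1/2 + 2/5*1/2) = [1/2, 7/10)
  'd': [1/2 + 2/5*1/2, 1/2 + 2/5*9/10) = [7/10, 43/50)
  'b': [1/2 + 2/5*9/10, 1/2 + 2/5*1/1) = [43/50, 9/10) <- contains code 111/125
  emit 'b', narrow to [43/50, 9/10)
Step 3: interval [43/50, 9/10), width = 9/10 - 43/50 = 1/25
  'c': [43/50 + 1/25*0/1, 43/50 + 1/25*1/2) = [43/50, 22/25)
  'd': [43/50 + 1/25*1/2, 43/50 + 1/25*9/10) = [22/25, 112/125) <- contains code 111/125
  'b': [43/50 + 1/25*9/10, 43/50 + 1/25*1/1) = [112/125, 9/10)
  emit 'd', narrow to [22/25, 112/125)

Answer: dbd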